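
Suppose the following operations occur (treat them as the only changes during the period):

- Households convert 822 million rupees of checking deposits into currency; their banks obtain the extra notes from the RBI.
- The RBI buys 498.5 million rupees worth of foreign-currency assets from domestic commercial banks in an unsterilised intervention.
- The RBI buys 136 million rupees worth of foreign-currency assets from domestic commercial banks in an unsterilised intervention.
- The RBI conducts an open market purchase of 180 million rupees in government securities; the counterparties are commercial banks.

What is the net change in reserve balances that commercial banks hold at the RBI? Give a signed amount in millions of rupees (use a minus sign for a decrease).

-7.5 million

Currency withdrawal 822 million rupees: banks swap reserves for currency → −822M.
FX purchase 498.5 million rupees: the RBI pays by crediting reserve accounts → +498.5M.
FX purchase 136 million rupees: the RBI pays by crediting reserve accounts → +136M.
OMO purchase (from banks) 180 million rupees: the RBI pays by crediting reserve accounts → +180M.
Net: −822 + 498.5 + 136 + 180 = -7.5 million.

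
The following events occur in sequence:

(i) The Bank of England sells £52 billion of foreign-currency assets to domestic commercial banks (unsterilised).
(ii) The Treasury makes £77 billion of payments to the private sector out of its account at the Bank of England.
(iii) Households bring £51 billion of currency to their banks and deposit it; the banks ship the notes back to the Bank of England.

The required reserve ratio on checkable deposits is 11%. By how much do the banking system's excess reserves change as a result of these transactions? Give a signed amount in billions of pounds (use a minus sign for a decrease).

FX sale £52 billion: reserves −£52B, deposits 0.
Government spending £77 billion: reserves +£77B, deposits +£77B.
Currency deposit £51 billion: reserves +£51B, deposits +£51B.
Totals: Δreserves = +£76B, Δdeposits = +£128B.
Δrequired reserves = 11% × +£128B = +£14.08B.
Δexcess reserves = Δreserves − Δrequired = +£76B − (+£14.08B) = +£61.92 billion.

+£61.92 billion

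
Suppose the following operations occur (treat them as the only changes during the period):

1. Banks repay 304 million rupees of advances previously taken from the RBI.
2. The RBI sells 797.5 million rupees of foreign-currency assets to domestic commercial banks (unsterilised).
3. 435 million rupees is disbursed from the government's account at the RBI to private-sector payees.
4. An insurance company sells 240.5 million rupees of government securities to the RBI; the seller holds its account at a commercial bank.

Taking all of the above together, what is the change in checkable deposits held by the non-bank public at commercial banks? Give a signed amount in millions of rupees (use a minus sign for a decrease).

+675.5 million

RBI balance sheet:
  Assets:      Securities +240.5M, Loans to banks −304M, Foreign assets −797.5M
  Liabilities: Bank reserves −426M, Government deposits −435M
Commercial banking system:
  Assets:      Reserves at CB −426M, Foreign assets +797.5M
  Liabilities: Checkable deposits +675.5M, Borrowings from CB −304M
So the change in checkable deposits held by the non-bank public at commercial banks is +675.5 million.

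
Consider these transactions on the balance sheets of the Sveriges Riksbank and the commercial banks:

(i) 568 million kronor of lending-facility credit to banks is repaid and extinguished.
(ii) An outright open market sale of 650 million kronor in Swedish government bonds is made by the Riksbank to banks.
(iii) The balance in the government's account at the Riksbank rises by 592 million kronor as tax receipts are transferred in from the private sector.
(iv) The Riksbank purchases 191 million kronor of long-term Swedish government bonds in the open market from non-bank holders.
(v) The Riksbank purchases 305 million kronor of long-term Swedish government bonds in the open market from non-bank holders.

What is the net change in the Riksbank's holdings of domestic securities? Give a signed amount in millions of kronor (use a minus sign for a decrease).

Riksbank balance sheet:
  Assets:      Securities −154M, Loans to banks −568M
  Liabilities: Bank reserves −1314M, Government deposits +592M
Commercial banking system:
  Assets:      Reserves at CB −1314M, Securities +650M
  Liabilities: Checkable deposits −96M, Borrowings from CB −568M
So the change in the Riksbank's holdings of domestic securities is -154 million.

-154 million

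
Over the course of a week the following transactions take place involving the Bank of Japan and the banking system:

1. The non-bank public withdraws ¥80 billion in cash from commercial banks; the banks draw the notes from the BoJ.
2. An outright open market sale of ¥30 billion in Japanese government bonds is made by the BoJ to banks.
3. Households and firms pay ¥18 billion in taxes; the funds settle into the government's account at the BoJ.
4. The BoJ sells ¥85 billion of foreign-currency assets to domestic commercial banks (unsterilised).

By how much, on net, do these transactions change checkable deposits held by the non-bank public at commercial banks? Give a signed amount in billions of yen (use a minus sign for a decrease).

Currency withdrawal ¥80 billion: non-bank counterparties' bank balances fall → −¥80B.
OMO sale (to banks) ¥30 billion: the counterparty is a bank, so public deposits are unchanged → 0.
Government account inflow ¥18 billion: non-bank counterparties' bank balances fall → −¥18B.
FX sale ¥85 billion: the counterparty is a bank, so public deposits are unchanged → 0.
Net: −80 + 0 − 18 + 0 = -¥98 billion.

-¥98 billion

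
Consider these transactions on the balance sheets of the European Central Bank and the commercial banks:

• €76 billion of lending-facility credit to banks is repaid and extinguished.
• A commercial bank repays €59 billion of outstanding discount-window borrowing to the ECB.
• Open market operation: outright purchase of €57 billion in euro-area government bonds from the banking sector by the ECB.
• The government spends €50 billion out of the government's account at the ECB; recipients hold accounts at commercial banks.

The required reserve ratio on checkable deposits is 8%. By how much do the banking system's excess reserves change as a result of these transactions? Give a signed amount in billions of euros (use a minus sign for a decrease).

-€32 billion

Discount-window repayment €76 billion: reserves −€76B, deposits 0.
Discount-window repayment €59 billion: reserves −€59B, deposits 0.
OMO purchase (from banks) €57 billion: reserves +€57B, deposits 0.
Government spending €50 billion: reserves +€50B, deposits +€50B.
Totals: Δreserves = −€28B, Δdeposits = +€50B.
Δrequired reserves = 8% × +€50B = +€4B.
Δexcess reserves = Δreserves − Δrequired = −€28B − (+€4B) = -€32 billion.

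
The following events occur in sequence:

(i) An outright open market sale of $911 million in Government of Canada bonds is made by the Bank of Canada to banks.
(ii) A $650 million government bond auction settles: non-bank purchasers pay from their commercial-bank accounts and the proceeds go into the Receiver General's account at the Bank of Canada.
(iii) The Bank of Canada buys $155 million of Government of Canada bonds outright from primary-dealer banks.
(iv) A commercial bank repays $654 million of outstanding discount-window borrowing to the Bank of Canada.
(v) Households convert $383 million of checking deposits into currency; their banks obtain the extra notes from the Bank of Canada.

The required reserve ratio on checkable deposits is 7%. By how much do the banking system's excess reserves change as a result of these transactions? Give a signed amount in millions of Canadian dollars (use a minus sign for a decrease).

-$2370.69 million

OMO sale (to banks) $911 million: reserves −$911M, deposits 0.
Government account inflow $650 million: reserves −$650M, deposits −$650M.
OMO purchase (from banks) $155 million: reserves +$155M, deposits 0.
Discount-window repayment $654 million: reserves −$654M, deposits 0.
Currency withdrawal $383 million: reserves −$383M, deposits −$383M.
Totals: Δreserves = −$2443M, Δdeposits = −$1033M.
Δrequired reserves = 7% × −$1033M = −$72.31M.
Δexcess reserves = Δreserves − Δrequired = −$2443M − (−$72.31M) = -$2370.69 million.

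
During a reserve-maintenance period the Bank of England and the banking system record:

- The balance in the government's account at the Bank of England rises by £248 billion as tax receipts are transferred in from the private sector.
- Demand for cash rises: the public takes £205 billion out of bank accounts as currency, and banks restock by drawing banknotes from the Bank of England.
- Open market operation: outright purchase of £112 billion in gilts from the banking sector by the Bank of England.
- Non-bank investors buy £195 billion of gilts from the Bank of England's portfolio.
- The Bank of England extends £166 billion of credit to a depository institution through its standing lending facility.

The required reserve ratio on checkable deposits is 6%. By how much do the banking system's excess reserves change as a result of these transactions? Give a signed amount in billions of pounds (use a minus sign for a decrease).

Government account inflow £248 billion: reserves −£248B, deposits −£248B.
Currency withdrawal £205 billion: reserves −£205B, deposits −£205B.
OMO purchase (from banks) £112 billion: reserves +£112B, deposits 0.
Asset sale (to non-banks) £195 billion: reserves −£195B, deposits −£195B.
Discount-window loan £166 billion: reserves +£166B, deposits 0.
Totals: Δreserves = −£370B, Δdeposits = −£648B.
Δrequired reserves = 6% × −£648B = −£38.88B.
Δexcess reserves = Δreserves − Δrequired = −£370B − (−£38.88B) = -£331.12 billion.

-£331.12 billion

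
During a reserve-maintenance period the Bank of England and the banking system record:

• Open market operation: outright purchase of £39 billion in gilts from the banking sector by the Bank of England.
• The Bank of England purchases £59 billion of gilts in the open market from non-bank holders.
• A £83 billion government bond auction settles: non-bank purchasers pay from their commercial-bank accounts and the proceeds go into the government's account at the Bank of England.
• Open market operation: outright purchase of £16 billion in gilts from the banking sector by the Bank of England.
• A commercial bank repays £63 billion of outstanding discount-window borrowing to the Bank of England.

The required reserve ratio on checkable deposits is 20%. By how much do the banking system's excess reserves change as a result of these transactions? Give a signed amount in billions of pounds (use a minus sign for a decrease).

OMO purchase (from banks) £39 billion: reserves +£39B, deposits 0.
Asset purchase (from non-banks) £59 billion: reserves +£59B, deposits +£59B.
Government account inflow £83 billion: reserves −£83B, deposits −£83B.
OMO purchase (from banks) £16 billion: reserves +£16B, deposits 0.
Discount-window repayment £63 billion: reserves −£63B, deposits 0.
Totals: Δreserves = −£32B, Δdeposits = −£24B.
Δrequired reserves = 20% × −£24B = −£4.8B.
Δexcess reserves = Δreserves − Δrequired = −£32B − (−£4.8B) = -£27.2 billion.

-£27.2 billion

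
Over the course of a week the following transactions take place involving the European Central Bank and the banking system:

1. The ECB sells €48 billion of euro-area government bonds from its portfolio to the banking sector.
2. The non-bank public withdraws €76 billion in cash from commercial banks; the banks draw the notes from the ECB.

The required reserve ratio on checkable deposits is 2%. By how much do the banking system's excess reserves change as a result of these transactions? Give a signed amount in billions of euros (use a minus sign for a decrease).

-€122.48 billion

OMO sale (to banks) €48 billion: reserves −€48B, deposits 0.
Currency withdrawal €76 billion: reserves −€76B, deposits −€76B.
Totals: Δreserves = −€124B, Δdeposits = −€76B.
Δrequired reserves = 2% × −€76B = −€1.52B.
Δexcess reserves = Δreserves − Δrequired = −€124B − (−€1.52B) = -€122.48 billion.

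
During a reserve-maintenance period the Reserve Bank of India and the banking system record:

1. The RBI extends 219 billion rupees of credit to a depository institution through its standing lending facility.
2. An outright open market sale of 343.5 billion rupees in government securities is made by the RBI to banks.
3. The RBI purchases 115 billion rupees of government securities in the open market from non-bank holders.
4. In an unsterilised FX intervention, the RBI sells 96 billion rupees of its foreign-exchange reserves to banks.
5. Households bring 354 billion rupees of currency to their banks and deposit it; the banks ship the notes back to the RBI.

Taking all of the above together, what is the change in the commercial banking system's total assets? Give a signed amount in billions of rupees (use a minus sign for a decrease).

+688 billion

Discount-window loan 219 billion rupees: bank balance sheets expand → +219B.
OMO sale (to banks) 343.5 billion rupees: just an asset swap on bank balance sheets → 0.
Asset purchase (from non-banks) 115 billion rupees: bank balance sheets expand → +115B.
FX sale 96 billion rupees: just an asset swap on bank balance sheets → 0.
Currency deposit 354 billion rupees: bank balance sheets expand → +354B.
Net: 219 + 0 + 115 + 0 + 354 = +688 billion.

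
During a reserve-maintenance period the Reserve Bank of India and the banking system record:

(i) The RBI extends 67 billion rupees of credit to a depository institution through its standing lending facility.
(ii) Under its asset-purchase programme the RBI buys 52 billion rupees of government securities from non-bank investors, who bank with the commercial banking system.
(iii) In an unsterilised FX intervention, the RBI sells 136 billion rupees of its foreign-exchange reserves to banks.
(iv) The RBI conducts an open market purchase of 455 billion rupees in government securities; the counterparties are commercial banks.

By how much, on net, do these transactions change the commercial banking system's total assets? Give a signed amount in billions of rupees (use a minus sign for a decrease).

+119 billion

Discount-window loan 67 billion rupees: bank balance sheets expand → +67B.
Asset purchase (from non-banks) 52 billion rupees: bank balance sheets expand → +52B.
FX sale 136 billion rupees: just an asset swap on bank balance sheets → 0.
OMO purchase (from banks) 455 billion rupees: just an asset swap on bank balance sheets → 0.
Net: 67 + 52 + 0 + 0 = +119 billion.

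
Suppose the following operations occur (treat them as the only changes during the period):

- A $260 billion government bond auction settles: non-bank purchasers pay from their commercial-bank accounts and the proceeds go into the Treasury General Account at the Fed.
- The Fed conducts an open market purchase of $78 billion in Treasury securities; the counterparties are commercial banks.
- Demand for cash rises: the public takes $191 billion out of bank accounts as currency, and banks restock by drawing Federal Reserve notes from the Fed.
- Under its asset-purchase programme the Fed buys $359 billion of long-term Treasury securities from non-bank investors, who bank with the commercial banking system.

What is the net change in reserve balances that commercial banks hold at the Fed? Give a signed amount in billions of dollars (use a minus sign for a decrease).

Government account inflow $260 billion: funds move from bank reserves into the government account → −$260B.
OMO purchase (from banks) $78 billion: the Fed pays by crediting reserve accounts → +$78B.
Currency withdrawal $191 billion: banks swap reserves for currency → −$191B.
Asset purchase (from non-banks) $359 billion: the Fed pays by crediting reserve accounts → +$359B.
Net: −260 + 78 − 191 + 359 = -$14 billion.

-$14 billion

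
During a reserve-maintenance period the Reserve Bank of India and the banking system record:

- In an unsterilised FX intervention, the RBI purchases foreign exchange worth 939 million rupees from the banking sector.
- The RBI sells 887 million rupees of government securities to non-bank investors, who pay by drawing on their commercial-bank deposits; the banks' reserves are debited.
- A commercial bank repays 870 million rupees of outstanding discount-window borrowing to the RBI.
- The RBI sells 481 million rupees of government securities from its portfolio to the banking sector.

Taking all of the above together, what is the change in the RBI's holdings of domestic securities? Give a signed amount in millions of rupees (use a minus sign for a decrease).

-1368 million

RBI balance sheet:
  Assets:      Securities −1368M, Loans to banks −870M, Foreign assets +939M
  Liabilities: Bank reserves −1299M
So the change in the RBI's holdings of domestic securities is -1368 million.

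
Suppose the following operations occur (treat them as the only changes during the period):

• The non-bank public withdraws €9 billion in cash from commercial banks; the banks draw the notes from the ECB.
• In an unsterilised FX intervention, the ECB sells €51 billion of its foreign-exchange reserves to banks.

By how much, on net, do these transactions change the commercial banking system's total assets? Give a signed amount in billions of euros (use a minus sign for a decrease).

Currency withdrawal €9 billion: bank balance sheets shrink → −€9B.
FX sale €51 billion: just an asset swap on bank balance sheets → 0.
Net: −9 + 0 = -€9 billion.

-€9 billion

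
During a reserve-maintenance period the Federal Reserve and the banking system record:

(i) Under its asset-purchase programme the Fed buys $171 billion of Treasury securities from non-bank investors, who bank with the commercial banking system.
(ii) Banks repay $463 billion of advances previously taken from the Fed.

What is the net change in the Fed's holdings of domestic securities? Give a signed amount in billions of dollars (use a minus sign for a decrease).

+$171 billion

Asset purchase (from non-banks) $171 billion: securities added to the Fed's portfolio → +$171B.
Discount-window repayment $463 billion: the Fed's securities portfolio is untouched → 0.
Net: 171 + 0 = +$171 billion.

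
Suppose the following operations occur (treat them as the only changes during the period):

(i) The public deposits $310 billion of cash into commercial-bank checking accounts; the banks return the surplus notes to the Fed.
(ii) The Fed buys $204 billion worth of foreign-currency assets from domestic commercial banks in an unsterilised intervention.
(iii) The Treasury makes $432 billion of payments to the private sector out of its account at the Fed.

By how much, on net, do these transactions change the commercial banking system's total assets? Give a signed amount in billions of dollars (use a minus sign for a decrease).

+$742 billion

Currency deposit $310 billion: bank balance sheets expand → +$310B.
FX purchase $204 billion: just an asset swap on bank balance sheets → 0.
Government spending $432 billion: bank balance sheets expand → +$432B.
Net: 310 + 0 + 432 = +$742 billion.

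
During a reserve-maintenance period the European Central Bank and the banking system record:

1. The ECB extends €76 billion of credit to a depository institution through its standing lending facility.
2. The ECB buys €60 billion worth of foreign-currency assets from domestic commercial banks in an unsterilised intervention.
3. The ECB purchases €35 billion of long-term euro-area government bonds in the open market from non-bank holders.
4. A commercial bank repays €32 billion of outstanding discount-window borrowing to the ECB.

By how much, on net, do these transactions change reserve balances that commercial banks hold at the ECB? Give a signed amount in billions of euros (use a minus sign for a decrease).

ECB balance sheet:
  Assets:      Securities +€35B, Loans to banks +€44B, Foreign assets +€60B
  Liabilities: Bank reserves +€139B
So the change in reserve balances that commercial banks hold at the ECB is +€139 billion.

+€139 billion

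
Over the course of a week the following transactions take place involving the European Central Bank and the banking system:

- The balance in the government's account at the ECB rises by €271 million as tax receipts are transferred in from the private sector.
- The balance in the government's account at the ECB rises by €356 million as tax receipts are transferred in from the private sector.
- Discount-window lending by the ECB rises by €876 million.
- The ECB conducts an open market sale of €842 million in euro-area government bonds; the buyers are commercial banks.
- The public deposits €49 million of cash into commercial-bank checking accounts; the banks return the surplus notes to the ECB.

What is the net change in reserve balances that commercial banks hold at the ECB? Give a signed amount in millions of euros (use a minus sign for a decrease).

Government account inflow €271 million: funds move from bank reserves into the government account → −€271M.
Government account inflow €356 million: funds move from bank reserves into the government account → −€356M.
Discount-window loan €876 million: the loan is credited to the bank's reserve account → +€876M.
OMO sale (to banks) €842 million: the buying banks pay out of their reserve balances → −€842M.
Currency deposit €49 million: returned notes are swapped for reserve credit → +€49M.
Net: −271 − 356 + 876 − 842 + 49 = -€544 million.

-€544 million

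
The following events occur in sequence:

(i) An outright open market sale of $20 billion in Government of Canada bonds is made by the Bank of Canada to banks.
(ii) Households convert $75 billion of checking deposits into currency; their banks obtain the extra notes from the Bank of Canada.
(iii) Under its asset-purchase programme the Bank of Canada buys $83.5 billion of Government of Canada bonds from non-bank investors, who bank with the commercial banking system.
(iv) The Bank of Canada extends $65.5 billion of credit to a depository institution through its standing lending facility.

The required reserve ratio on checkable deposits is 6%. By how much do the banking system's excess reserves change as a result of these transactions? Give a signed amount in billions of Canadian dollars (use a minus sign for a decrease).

OMO sale (to banks) $20 billion: reserves −$20B, deposits 0.
Currency withdrawal $75 billion: reserves −$75B, deposits −$75B.
Asset purchase (from non-banks) $83.5 billion: reserves +$83.5B, deposits +$83.5B.
Discount-window loan $65.5 billion: reserves +$65.5B, deposits 0.
Totals: Δreserves = +$54B, Δdeposits = +$8.5B.
Δrequired reserves = 6% × +$8.5B = +$0.51B.
Δexcess reserves = Δreserves − Δrequired = +$54B − (+$0.51B) = +$53.49 billion.

+$53.49 billion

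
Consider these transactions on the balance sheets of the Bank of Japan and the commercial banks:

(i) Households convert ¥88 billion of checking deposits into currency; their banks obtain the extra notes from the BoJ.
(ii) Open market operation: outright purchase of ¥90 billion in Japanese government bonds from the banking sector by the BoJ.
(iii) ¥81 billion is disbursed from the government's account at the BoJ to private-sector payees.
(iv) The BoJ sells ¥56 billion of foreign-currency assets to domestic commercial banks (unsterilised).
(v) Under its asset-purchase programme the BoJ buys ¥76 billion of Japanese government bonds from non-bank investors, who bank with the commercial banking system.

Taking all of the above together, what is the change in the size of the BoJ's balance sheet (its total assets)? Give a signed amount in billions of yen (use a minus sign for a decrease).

BoJ balance sheet:
  Assets:      Securities +¥166B, Foreign assets −¥56B
  Liabilities: Bank reserves +¥103B, Currency in circulation +¥88B, Government deposits −¥81B
Commercial banking system:
  Assets:      Reserves at CB +¥103B, Securities −¥90B, Foreign assets +¥56B
  Liabilities: Checkable deposits +¥69B
Change in total BoJ assets = +¥110 billion.

+¥110 billion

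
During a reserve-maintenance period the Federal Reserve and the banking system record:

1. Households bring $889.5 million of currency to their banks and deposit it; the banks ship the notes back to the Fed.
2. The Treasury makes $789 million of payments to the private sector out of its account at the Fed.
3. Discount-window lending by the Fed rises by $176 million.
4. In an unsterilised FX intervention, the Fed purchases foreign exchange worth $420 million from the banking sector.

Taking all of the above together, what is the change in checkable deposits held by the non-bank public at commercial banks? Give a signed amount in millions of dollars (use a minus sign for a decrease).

+$1678.5 million

Fed balance sheet:
  Assets:      Loans to banks +$176M, Foreign assets +$420M
  Liabilities: Bank reserves +$2274.5M, Currency in circulation −$889.5M, Government deposits −$789M
Commercial banking system:
  Assets:      Reserves at CB +$2274.5M, Foreign assets −$420M
  Liabilities: Checkable deposits +$1678.5M, Borrowings from CB +$176M
So the change in checkable deposits held by the non-bank public at commercial banks is +$1678.5 million.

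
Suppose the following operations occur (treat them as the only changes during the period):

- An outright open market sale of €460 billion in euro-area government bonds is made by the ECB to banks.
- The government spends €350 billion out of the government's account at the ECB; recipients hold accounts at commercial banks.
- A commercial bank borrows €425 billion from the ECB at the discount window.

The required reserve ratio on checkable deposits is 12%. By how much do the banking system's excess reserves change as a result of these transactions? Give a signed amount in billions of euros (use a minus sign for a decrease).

+€273 billion

OMO sale (to banks) €460 billion: reserves −€460B, deposits 0.
Government spending €350 billion: reserves +€350B, deposits +€350B.
Discount-window loan €425 billion: reserves +€425B, deposits 0.
Totals: Δreserves = +€315B, Δdeposits = +€350B.
Δrequired reserves = 12% × +€350B = +€42B.
Δexcess reserves = Δreserves − Δrequired = +€315B − (+€42B) = +€273 billion.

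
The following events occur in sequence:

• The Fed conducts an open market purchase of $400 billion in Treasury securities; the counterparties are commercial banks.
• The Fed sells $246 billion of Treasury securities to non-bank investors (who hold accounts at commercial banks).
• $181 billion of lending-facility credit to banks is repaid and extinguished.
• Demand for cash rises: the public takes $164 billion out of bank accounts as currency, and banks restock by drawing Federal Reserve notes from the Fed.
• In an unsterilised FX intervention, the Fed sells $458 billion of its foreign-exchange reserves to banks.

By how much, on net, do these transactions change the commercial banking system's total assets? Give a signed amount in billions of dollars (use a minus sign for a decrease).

-$591 billion

OMO purchase (from banks) $400 billion: just an asset swap on bank balance sheets → 0.
Asset sale (to non-banks) $246 billion: bank balance sheets shrink → −$246B.
Discount-window repayment $181 billion: bank balance sheets shrink → −$181B.
Currency withdrawal $164 billion: bank balance sheets shrink → −$164B.
FX sale $458 billion: just an asset swap on bank balance sheets → 0.
Net: 0 − 246 − 181 − 164 + 0 = -$591 billion.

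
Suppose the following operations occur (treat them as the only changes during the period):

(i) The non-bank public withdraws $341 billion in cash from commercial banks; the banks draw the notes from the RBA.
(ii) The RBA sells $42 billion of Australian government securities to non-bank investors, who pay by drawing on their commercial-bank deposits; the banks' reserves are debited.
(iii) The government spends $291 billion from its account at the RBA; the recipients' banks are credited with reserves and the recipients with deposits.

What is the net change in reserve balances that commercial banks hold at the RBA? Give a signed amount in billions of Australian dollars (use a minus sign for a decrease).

-$92 billion

RBA balance sheet:
  Assets:      Securities −$42B
  Liabilities: Bank reserves −$92B, Currency in circulation +$341B, Government deposits −$291B
So the change in reserve balances that commercial banks hold at the RBA is -$92 billion.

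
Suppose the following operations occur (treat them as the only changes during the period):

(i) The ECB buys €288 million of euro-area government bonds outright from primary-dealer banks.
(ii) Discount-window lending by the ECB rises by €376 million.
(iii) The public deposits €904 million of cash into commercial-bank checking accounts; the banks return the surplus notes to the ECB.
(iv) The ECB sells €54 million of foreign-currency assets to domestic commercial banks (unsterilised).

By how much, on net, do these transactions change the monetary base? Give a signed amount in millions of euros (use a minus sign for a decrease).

ECB balance sheet:
  Assets:      Securities +€288M, Loans to banks +€376M, Foreign assets −€54M
  Liabilities: Bank reserves +€1514M, Currency in circulation −€904M
Monetary base = currency + reserves: −€904M + (+€1514M) = +€610 million.

+€610 million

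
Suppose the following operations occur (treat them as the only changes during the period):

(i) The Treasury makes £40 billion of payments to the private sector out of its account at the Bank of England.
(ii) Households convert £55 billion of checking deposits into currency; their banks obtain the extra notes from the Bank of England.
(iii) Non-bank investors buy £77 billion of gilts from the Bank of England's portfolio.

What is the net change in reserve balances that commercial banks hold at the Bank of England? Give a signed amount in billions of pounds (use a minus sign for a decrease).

Government spending £40 billion: government payments flow into bank reserve accounts → +£40B.
Currency withdrawal £55 billion: banks swap reserves for currency → −£55B.
Asset sale (to non-banks) £77 billion: the non-bank buyers' banks settle from reserves → −£77B.
Net: 40 − 55 − 77 = -£92 billion.

-£92 billion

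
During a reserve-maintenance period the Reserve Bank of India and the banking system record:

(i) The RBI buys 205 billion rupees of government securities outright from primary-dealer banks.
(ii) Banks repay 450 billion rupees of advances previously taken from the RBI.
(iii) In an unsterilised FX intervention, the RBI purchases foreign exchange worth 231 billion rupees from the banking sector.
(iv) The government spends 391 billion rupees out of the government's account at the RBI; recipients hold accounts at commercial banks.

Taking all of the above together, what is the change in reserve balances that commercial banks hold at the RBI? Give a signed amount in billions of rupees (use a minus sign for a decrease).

OMO purchase (from banks) 205 billion rupees: the RBI pays by crediting reserve accounts → +205B.
Discount-window repayment 450 billion rupees: repayment is debited from reserves → −450B.
FX purchase 231 billion rupees: the RBI pays by crediting reserve accounts → +231B.
Government spending 391 billion rupees: government payments flow into bank reserve accounts → +391B.
Net: 205 − 450 + 231 + 391 = +377 billion.

+377 billion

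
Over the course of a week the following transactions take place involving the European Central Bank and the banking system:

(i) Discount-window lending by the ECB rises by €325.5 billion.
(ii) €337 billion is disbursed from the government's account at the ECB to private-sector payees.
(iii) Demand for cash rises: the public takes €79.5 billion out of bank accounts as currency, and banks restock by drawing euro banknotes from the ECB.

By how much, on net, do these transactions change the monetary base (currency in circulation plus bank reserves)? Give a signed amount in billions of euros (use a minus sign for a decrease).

+€662.5 billion

ECB balance sheet:
  Assets:      Loans to banks +€325.5B
  Liabilities: Bank reserves +€583B, Currency in circulation +€79.5B, Government deposits −€337B
Commercial banking system:
  Assets:      Reserves at CB +€583B
  Liabilities: Checkable deposits +€257.5B, Borrowings from CB +€325.5B
Monetary base = currency + reserves: +€79.5B + (+€583B) = +€662.5 billion.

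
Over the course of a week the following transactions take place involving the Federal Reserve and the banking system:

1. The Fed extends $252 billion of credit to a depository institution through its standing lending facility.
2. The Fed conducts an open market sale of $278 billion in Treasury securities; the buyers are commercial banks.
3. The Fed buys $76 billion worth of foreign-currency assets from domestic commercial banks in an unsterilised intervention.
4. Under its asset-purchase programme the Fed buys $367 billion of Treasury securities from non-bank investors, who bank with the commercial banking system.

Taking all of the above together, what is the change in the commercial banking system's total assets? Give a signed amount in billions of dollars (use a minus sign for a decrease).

+$619 billion

Discount-window loan $252 billion: bank balance sheets expand → +$252B.
OMO sale (to banks) $278 billion: just an asset swap on bank balance sheets → 0.
FX purchase $76 billion: just an asset swap on bank balance sheets → 0.
Asset purchase (from non-banks) $367 billion: bank balance sheets expand → +$367B.
Net: 252 + 0 + 0 + 367 = +$619 billion.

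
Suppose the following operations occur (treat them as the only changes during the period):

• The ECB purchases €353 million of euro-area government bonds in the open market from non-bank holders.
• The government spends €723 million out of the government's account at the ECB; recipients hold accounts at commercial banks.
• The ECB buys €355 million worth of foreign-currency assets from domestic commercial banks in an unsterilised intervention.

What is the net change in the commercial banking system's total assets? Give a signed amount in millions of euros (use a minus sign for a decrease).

+€1076 million

ECB balance sheet:
  Assets:      Securities +€353M, Foreign assets +€355M
  Liabilities: Bank reserves +€1431M, Government deposits −€723M
Commercial banking system:
  Assets:      Reserves at CB +€1431M, Foreign assets −€355M
  Liabilities: Checkable deposits +€1076M
Change in total bank assets = +€1076 million.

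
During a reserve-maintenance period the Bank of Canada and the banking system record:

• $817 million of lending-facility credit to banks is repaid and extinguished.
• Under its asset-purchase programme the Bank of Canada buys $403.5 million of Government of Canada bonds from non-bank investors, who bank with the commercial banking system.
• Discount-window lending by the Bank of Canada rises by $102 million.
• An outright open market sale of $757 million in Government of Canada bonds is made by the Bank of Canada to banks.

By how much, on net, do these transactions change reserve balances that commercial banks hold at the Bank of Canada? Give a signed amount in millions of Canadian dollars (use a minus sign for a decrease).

Discount-window repayment $817 million: repayment is debited from reserves → −$817M.
Asset purchase (from non-banks) $403.5 million: the Bank of Canada pays by crediting reserve accounts → +$403.5M.
Discount-window loan $102 million: the loan is credited to the bank's reserve account → +$102M.
OMO sale (to banks) $757 million: the buying banks pay out of their reserve balances → −$757M.
Net: −817 + 403.5 + 102 − 757 = -$1068.5 million.

-$1068.5 million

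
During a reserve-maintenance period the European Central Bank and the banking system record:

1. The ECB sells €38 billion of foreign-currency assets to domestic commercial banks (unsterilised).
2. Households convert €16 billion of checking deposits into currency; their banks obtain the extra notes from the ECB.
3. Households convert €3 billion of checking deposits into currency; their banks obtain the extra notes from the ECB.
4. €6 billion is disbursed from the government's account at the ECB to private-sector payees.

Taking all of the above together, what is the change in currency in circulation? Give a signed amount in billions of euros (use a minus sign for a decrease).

+€19 billion

FX sale €38 billion: no currency enters or leaves circulation → 0.
Currency withdrawal €16 billion: notes leave the central bank → +€16B.
Currency withdrawal €3 billion: notes leave the central bank → +€3B.
Government spending €6 billion: no currency enters or leaves circulation → 0.
Net: 0 + 16 + 3 + 0 = +€19 billion.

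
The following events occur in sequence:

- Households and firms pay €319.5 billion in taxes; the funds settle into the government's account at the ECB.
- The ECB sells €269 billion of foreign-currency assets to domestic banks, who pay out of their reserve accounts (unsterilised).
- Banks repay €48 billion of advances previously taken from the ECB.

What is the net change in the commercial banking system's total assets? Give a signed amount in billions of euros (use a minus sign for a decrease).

ECB balance sheet:
  Assets:      Loans to banks −€48B, Foreign assets −€269B
  Liabilities: Bank reserves −€636.5B, Government deposits +€319.5B
Commercial banking system:
  Assets:      Reserves at CB −€636.5B, Foreign assets +€269B
  Liabilities: Checkable deposits −€319.5B, Borrowings from CB −€48B
Change in total bank assets = -€367.5 billion.

-€367.5 billion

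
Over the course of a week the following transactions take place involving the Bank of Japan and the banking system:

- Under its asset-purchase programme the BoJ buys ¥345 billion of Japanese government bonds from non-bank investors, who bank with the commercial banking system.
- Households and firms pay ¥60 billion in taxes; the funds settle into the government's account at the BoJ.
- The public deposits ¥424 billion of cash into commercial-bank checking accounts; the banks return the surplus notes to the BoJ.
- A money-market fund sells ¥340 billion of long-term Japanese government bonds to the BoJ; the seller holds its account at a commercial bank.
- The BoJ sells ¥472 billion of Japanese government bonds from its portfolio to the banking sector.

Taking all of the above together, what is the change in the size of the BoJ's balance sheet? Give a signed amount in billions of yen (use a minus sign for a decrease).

Asset purchase (from non-banks) ¥345 billion: a BoJ asset is acquired → +¥345B.
Government account inflow ¥60 billion: only the composition of liabilities changes → 0.
Currency deposit ¥424 billion: only the composition of liabilities changes → 0.
Asset purchase (from non-banks) ¥340 billion: a BoJ asset is acquired → +¥340B.
OMO sale (to banks) ¥472 billion: a BoJ asset is shed → −¥472B.
Net: 345 + 0 + 0 + 340 − 472 = +¥213 billion.

+¥213 billion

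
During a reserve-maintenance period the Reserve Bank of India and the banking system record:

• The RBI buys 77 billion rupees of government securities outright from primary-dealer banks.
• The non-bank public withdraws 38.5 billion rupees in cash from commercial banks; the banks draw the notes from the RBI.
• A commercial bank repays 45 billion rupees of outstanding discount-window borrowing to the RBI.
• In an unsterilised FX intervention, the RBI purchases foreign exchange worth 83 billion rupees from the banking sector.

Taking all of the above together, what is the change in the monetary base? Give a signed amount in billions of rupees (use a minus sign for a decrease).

RBI balance sheet:
  Assets:      Securities +77B, Loans to banks −45B, Foreign assets +83B
  Liabilities: Bank reserves +76.5B, Currency in circulation +38.5B
Monetary base = currency + reserves: +38.5B + (+76.5B) = +115 billion.

+115 billion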